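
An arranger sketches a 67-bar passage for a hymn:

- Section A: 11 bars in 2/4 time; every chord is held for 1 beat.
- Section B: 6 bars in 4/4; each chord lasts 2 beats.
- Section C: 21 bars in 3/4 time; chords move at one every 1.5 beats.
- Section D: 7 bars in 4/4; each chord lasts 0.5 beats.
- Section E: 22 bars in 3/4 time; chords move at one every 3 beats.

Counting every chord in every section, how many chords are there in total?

154 chords

A has 22 beats and chords last 1 each, so 22 chords.
B has 24 beats and chords last 2 each, so 12 chords.
C has 63 beats and chords last 1.5 each, so 42 chords.
D has 28 beats and chords last 0.5 each, so 56 chords.
E has 66 beats and chords last 3 each, so 22 chords.
Total: 22 + 12 + 42 + 56 + 22 = 154.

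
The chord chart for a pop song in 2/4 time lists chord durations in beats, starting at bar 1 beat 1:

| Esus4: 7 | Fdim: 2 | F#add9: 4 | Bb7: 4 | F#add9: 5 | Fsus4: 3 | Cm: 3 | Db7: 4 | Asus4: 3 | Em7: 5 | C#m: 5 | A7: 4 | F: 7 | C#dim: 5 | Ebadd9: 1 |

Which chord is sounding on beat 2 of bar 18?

Em7

Beat 2 of bar 18 is beat (18−1)×2 + 2 = 36 overall.
Running totals: Esus4 ends at 7, Fdim ends at 9, F#add9 ends at 13, Bb7 ends at 17, F#add9 ends at 22, Fsus4 ends at 25, Cm ends at 28, Db7 ends at 32, Asus4 ends at 35, Em7 ends at 40.
Beat 36 falls within Em7.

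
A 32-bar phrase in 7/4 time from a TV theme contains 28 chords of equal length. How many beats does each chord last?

8 beats

32 bars × 7 beats/bar = 224 beats total.
224 beats ÷ 28 chords = 8 beats per chord.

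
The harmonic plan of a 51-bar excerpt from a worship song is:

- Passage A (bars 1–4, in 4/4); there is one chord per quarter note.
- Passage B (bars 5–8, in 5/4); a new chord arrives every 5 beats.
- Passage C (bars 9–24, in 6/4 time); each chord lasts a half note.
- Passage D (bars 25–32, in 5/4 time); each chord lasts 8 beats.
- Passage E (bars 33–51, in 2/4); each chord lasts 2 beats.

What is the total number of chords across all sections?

A: 4 bars × 4 beats = 16 beats; 1 beat/chord → 16 chords.
B: 4 bars × 5 beats = 20 beats; 5 beats/chord → 4 chords.
C: 16 bars × 6 beats = 96 beats; 2 beats/chord → 48 chords.
D: 8 bars × 5 beats = 40 beats; 8 beats/chord → 5 chords.
E: 19 bars × 2 beats = 38 beats; 2 beats/chord → 19 chords.
Total: 16 + 4 + 48 + 5 + 19 = 92.

92 chords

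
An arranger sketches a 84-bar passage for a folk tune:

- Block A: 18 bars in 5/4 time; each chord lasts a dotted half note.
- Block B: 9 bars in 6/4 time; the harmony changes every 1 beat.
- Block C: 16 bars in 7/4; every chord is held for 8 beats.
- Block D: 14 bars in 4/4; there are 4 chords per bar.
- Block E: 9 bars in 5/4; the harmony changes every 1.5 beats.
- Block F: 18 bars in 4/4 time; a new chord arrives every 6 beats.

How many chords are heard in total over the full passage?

A: 18·5 = 90 beats, 90/3 = 30 chords.
B: 9·6 = 54 beats, 54/1 = 54 chords.
C: 16·7 = 112 beats, 112/8 = 14 chords.
D: 14·4 = 56 beats, 56/1 = 56 chords.
E: 9·5 = 45 beats, 45/1.5 = 30 chords.
F: 18·4 = 72 beats, 72/6 = 12 chords.
Total: 30 + 54 + 14 + 56 + 30 + 12 = 196.

196 chords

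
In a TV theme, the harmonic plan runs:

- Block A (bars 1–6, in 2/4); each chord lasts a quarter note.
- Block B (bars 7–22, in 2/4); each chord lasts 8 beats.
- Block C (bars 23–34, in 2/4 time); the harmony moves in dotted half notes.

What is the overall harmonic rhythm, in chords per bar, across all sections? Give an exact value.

A: 6 × 2 = 12 beats ÷ 1 = 12 chords.
B: 16 × 2 = 32 beats ÷ 8 = 4 chords.
C: 12 × 2 = 24 beats ÷ 3 = 8 chords.
Overall: 24 chords over 34 bars → 24/34 = 12/17 chords per bar.

12/17 chords per bar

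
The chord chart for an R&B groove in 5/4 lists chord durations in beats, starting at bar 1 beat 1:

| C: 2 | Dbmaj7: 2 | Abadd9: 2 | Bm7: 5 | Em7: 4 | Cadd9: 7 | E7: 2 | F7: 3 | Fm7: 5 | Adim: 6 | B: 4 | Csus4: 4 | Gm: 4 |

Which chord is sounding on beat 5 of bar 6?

Beat 5 of bar 6 is beat (6−1)×5 + 5 = 30 overall.
Running totals: C ends at 2, Dbmaj7 ends at 4, Abadd9 ends at 6, Bm7 ends at 11, Em7 ends at 15, Cadd9 ends at 22, E7 ends at 24, F7 ends at 27, Fm7 ends at 32.
Beat 30 falls within Fm7.

Fm7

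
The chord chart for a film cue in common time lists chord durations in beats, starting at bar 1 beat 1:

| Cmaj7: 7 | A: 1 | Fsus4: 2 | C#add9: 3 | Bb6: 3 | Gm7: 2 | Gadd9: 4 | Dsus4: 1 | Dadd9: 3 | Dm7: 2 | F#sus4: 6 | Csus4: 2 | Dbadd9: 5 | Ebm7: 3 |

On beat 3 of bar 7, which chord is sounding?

Dm7

Beat 3 of bar 7 is beat (7−1)×4 + 3 = 27 overall.
Running totals: Cmaj7 ends at 7, A ends at 8, Fsus4 ends at 10, C#add9 ends at 13, Bb6 ends at 16, Gm7 ends at 18, Gadd9 ends at 22, Dsus4 ends at 23, Dadd9 ends at 26, Dm7 ends at 28.
Beat 27 falls within Dm7.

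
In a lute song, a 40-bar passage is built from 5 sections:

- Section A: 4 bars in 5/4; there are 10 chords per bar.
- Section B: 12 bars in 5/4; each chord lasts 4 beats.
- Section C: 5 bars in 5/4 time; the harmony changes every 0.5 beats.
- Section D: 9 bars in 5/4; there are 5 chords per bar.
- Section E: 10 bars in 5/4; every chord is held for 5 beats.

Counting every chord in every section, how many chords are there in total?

A has 20 beats and chords last 0.5 each, so 40 chords.
B has 60 beats and chords last 4 each, so 15 chords.
C has 25 beats and chords last 0.5 each, so 50 chords.
D has 45 beats and chords last 1 each, so 45 chords.
E has 50 beats and chords last 5 each, so 10 chords.
Total: 40 + 15 + 50 + 45 + 10 = 160.

160 chords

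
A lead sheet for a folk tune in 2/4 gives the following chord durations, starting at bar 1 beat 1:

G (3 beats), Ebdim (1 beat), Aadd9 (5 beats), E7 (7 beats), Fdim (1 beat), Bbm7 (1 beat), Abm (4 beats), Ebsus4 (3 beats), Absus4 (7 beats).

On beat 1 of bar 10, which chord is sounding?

Abm

Beat 1 of bar 10 is beat (10−1)×2 + 1 = 19 overall.
Running totals: G ends at 3, Ebdim ends at 4, Aadd9 ends at 9, E7 ends at 16, Fdim ends at 17, Bbm7 ends at 18, Abm ends at 22.
Beat 19 falls within Abm.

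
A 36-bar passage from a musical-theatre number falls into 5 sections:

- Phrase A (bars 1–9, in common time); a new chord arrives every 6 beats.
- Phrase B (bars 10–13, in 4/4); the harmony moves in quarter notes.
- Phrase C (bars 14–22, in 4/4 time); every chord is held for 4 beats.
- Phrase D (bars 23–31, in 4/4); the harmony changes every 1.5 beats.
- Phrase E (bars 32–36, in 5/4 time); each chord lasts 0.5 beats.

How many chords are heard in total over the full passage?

A: 9·4 = 36 beats, 36/6 = 6 chords.
B: 4·4 = 16 beats, 16/1 = 16 chords.
C: 9·4 = 36 beats, 36/4 = 9 chords.
D: 9·4 = 36 beats, 36/1.5 = 24 chords.
E: 5·5 = 25 beats, 25/0.5 = 50 chords.
Total: 6 + 16 + 9 + 24 + 50 = 105.

105 chords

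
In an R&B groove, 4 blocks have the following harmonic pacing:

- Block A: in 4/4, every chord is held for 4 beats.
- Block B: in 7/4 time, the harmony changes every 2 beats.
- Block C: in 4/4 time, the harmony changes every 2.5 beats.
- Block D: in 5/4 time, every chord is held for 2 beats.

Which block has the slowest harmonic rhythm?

Block A

A: 4/4 = 1 chord/bar.
B: 7/2 = 3.5 chords/bar.
C: 4/2.5 = 1.6 chords/bar.
D: 5/2 = 2.5 chords/bar.
Slowest is A at 1 chords/bar.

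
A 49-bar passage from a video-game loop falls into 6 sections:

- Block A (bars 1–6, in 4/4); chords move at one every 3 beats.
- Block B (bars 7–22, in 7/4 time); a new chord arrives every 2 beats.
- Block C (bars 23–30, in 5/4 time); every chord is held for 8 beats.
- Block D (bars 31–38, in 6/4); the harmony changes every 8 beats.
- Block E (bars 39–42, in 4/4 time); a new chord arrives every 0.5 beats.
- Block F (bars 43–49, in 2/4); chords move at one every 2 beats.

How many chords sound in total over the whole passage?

A has 24 beats and chords last 3 each, so 8 chords.
B has 112 beats and chords last 2 each, so 56 chords.
C has 40 beats and chords last 8 each, so 5 chords.
D has 48 beats and chords last 8 each, so 6 chords.
E has 16 beats and chords last 0.5 each, so 32 chords.
F has 14 beats and chords last 2 each, so 7 chords.
Total: 8 + 56 + 5 + 6 + 32 + 7 = 114.

114 chords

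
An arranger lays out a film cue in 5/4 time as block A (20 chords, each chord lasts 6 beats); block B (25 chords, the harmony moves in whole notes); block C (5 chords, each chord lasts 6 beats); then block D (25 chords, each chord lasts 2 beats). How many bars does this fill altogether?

A: 20 × 6 = 120 beats = 24 bars.
B: 25 × 4 = 100 beats = 20 bars.
C: 5 × 6 = 30 beats = 6 bars.
D: 25 × 2 = 50 beats = 10 bars.
Total: 24 + 20 + 6 + 10 = 60 bars.

60 bars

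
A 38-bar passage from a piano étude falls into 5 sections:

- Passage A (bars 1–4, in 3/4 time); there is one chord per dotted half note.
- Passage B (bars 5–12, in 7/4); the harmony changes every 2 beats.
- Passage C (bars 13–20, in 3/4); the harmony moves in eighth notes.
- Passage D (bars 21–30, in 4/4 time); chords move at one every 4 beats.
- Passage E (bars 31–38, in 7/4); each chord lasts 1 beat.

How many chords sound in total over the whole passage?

146 chords

A: 4·3 = 12 beats, 12/3 = 4 chords.
B: 8·7 = 56 beats, 56/2 = 28 chords.
C: 8·3 = 24 beats, 24/0.5 = 48 chords.
D: 10·4 = 40 beats, 40/4 = 10 chords.
E: 8·7 = 56 beats, 56/1 = 56 chords.
Total: 4 + 28 + 48 + 10 + 56 = 146.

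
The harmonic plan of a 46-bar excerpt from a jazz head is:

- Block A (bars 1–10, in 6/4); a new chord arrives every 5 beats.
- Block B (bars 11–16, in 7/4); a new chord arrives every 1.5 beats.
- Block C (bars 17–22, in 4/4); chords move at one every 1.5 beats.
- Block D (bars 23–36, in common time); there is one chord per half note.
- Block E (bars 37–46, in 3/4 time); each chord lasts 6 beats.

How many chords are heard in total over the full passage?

89 chords

A: 10·6 = 60 beats, 60/5 = 12 chords.
B: 6·7 = 42 beats, 42/1.5 = 28 chords.
C: 6·4 = 24 beats, 24/1.5 = 16 chords.
D: 14·4 = 56 beats, 56/2 = 28 chords.
E: 10·3 = 30 beats, 30/6 = 5 chords.
Total: 12 + 28 + 16 + 28 + 5 = 89.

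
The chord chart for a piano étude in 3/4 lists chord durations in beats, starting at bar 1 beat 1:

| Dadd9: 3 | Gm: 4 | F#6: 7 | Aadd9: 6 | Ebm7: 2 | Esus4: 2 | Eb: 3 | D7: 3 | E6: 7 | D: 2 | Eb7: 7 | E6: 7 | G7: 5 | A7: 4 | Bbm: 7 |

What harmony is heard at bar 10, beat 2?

Beat 2 of bar 10 is beat (10−1)×3 + 2 = 29 overall.
Running totals: Dadd9 ends at 3, Gm ends at 7, F#6 ends at 14, Aadd9 ends at 20, Ebm7 ends at 22, Esus4 ends at 24, Eb ends at 27, D7 ends at 30.
Beat 29 falls within D7.

D7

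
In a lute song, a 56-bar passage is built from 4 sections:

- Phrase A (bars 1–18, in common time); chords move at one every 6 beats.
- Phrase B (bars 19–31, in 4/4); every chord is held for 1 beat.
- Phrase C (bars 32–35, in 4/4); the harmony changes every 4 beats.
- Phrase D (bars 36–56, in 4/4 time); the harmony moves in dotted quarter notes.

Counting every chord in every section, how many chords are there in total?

124 chords

A: 18 bars × 4 beats = 72 beats; 6 beats/chord → 12 chords.
B: 13 bars × 4 beats = 52 beats; 1 beat/chord → 52 chords.
C: 4 bars × 4 beats = 16 beats; 4 beats/chord → 4 chords.
D: 21 bars × 4 beats = 84 beats; 1.5 beats/chord → 56 chords.
Total: 12 + 52 + 4 + 56 = 124.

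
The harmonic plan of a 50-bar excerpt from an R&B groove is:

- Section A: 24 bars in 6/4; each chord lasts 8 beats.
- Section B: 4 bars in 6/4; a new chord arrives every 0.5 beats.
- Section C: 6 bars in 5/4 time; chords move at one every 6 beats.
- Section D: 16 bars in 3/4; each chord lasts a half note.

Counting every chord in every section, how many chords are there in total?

95 chords

A: 24 bars × 6 beats = 144 beats; 8 beats/chord → 18 chords.
B: 4 bars × 6 beats = 24 beats; 0.5 beats/chord → 48 chords.
C: 6 bars × 5 beats = 30 beats; 6 beats/chord → 5 chords.
D: 16 bars × 3 beats = 48 beats; 2 beats/chord → 24 chords.
Total: 18 + 48 + 5 + 24 = 95.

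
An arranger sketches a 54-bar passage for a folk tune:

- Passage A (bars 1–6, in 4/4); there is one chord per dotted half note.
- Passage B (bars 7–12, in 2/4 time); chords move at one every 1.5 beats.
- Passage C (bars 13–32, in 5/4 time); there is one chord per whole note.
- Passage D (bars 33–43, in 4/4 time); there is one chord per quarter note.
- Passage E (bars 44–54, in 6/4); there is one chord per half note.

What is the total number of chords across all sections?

A has 24 beats and chords last 3 each, so 8 chords.
B has 12 beats and chords last 1.5 each, so 8 chords.
C has 100 beats and chords last 4 each, so 25 chords.
D has 44 beats and chords last 1 each, so 44 chords.
E has 66 beats and chords last 2 each, so 33 chords.
Total: 8 + 8 + 25 + 44 + 33 = 118.

118 chords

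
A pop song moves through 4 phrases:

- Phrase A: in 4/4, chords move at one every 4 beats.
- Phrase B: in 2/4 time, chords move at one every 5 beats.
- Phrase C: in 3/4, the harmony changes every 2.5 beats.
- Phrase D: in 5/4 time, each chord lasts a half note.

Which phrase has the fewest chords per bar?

A: each chord is 4 beats in 4/4, so 1 per bar.
B: each chord is 5 beats in 2/4, so 0.4 per bar.
C: each chord is 2.5 beats in 3/4, so 1.2 per bar.
D: each chord is 2 beats in 5/4, so 2.5 per bar.
Slowest is B at 0.4 chords/bar.

Phrase B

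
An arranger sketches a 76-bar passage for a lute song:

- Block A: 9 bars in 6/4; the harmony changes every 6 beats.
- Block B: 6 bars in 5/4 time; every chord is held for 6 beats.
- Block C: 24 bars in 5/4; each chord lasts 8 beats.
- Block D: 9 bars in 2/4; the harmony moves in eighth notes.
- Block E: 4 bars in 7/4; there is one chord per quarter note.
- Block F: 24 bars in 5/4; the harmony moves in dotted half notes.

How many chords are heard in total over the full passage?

A: 9·6 = 54 beats, 54/6 = 9 chords.
B: 6·5 = 30 beats, 30/6 = 5 chords.
C: 24·5 = 120 beats, 120/8 = 15 chords.
D: 9·2 = 18 beats, 18/0.5 = 36 chords.
E: 4·7 = 28 beats, 28/1 = 28 chords.
F: 24·5 = 120 beats, 120/3 = 40 chords.
Total: 9 + 5 + 15 + 36 + 28 + 40 = 133.

133 chords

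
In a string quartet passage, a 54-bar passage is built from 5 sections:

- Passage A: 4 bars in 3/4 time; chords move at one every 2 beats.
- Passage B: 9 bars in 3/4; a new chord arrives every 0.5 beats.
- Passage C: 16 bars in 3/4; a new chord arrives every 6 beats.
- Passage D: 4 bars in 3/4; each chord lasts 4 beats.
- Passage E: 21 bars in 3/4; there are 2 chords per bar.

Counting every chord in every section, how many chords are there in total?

113 chords

A has 12 beats and chords last 2 each, so 6 chords.
B has 27 beats and chords last 0.5 each, so 54 chords.
C has 48 beats and chords last 6 each, so 8 chords.
D has 12 beats and chords last 4 each, so 3 chords.
E has 63 beats and chords last 1.5 each, so 42 chords.
Total: 6 + 54 + 8 + 3 + 42 = 113.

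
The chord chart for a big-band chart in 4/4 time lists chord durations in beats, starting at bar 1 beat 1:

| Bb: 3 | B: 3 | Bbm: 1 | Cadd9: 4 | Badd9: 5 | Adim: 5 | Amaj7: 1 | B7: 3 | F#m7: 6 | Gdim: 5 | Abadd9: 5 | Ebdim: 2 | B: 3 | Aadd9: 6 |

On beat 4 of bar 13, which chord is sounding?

Aadd9

Beat 4 of bar 13 is beat (13−1)×4 + 4 = 52 overall.
Running totals: Bb ends at 3, B ends at 6, Bbm ends at 7, Cadd9 ends at 11, Badd9 ends at 16, Adim ends at 21, Amaj7 ends at 22, B7 ends at 25, F#m7 ends at 31, Gdim ends at 36, Abadd9 ends at 41, Ebdim ends at 43, B ends at 46, Aadd9 ends at 52.
Beat 52 falls within Aadd9.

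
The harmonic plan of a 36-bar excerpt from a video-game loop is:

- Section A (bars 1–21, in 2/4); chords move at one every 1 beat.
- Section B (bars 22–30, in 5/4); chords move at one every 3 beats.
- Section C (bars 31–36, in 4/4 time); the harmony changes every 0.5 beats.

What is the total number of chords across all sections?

105 chords

A has 42 beats and chords last 1 each, so 42 chords.
B has 45 beats and chords last 3 each, so 15 chords.
C has 24 beats and chords last 0.5 each, so 48 chords.
Total: 42 + 15 + 48 = 105.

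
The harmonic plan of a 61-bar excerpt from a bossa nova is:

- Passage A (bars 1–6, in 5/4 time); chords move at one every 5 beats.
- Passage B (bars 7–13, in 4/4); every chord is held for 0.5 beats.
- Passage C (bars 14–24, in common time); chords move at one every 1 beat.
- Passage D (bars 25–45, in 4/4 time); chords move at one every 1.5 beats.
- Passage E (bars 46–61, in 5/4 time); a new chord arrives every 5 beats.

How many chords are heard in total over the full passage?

178 chords

A has 30 beats and chords last 5 each, so 6 chords.
B has 28 beats and chords last 0.5 each, so 56 chords.
C has 44 beats and chords last 1 each, so 44 chords.
D has 84 beats and chords last 1.5 each, so 56 chords.
E has 80 beats and chords last 5 each, so 16 chords.
Total: 6 + 56 + 44 + 56 + 16 = 178.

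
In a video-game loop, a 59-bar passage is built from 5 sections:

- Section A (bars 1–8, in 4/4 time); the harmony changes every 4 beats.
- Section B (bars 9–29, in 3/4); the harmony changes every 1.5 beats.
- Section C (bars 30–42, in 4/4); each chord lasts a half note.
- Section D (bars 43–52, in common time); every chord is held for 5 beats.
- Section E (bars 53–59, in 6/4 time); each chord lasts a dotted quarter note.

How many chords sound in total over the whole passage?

A has 32 beats and chords last 4 each, so 8 chords.
B has 63 beats and chords last 1.5 each, so 42 chords.
C has 52 beats and chords last 2 each, so 26 chords.
D has 40 beats and chords last 5 each, so 8 chords.
E has 42 beats and chords last 1.5 each, so 28 chords.
Total: 8 + 42 + 26 + 8 + 28 = 112.

112 chords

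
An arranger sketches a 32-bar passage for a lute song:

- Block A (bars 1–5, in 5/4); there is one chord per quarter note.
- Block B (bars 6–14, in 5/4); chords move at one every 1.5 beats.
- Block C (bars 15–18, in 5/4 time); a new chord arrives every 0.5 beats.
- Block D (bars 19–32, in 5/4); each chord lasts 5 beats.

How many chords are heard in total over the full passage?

A: 5·5 = 25 beats, 25/1 = 25 chords.
B: 9·5 = 45 beats, 45/1.5 = 30 chords.
C: 4·5 = 20 beats, 20/0.5 = 40 chords.
D: 14·5 = 70 beats, 70/5 = 14 chords.
Total: 25 + 30 + 40 + 14 = 109.

109 chords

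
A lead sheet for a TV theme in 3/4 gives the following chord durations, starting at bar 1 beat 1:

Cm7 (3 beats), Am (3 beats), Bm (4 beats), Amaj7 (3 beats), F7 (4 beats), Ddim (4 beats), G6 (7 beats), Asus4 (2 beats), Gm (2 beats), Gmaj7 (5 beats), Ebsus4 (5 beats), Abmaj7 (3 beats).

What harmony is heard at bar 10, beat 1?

G6

Beat 1 of bar 10 is beat (10−1)×3 + 1 = 28 overall.
Running totals: Cm7 ends at 3, Am ends at 6, Bm ends at 10, Amaj7 ends at 13, F7 ends at 17, Ddim ends at 21, G6 ends at 28.
Beat 28 falls within G6.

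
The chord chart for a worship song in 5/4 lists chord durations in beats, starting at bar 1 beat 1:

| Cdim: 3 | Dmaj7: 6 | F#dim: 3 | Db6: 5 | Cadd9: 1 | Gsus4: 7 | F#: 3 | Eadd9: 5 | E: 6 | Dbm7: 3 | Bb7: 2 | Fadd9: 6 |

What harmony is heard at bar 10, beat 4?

Beat 4 of bar 10 is beat (10−1)×5 + 4 = 49 overall.
Running totals: Cdim ends at 3, Dmaj7 ends at 9, F#dim ends at 12, Db6 ends at 17, Cadd9 ends at 18, Gsus4 ends at 25, F# ends at 28, Eadd9 ends at 33, E ends at 39, Dbm7 ends at 42, Bb7 ends at 44, Fadd9 ends at 50.
Beat 49 falls within Fadd9.

Fadd9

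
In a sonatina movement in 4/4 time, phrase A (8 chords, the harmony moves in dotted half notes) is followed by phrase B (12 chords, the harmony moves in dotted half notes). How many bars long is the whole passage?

15 bars

A: 8 × 3 = 24 beats = 6 bars.
B: 12 × 3 = 36 beats = 9 bars.
Total: 6 + 9 = 15 bars.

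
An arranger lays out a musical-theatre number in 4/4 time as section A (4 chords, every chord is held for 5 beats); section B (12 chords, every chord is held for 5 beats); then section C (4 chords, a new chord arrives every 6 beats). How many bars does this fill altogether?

A: 4 × 5 = 20 beats = 5 bars.
B: 12 × 5 = 60 beats = 15 bars.
C: 4 × 6 = 24 beats = 6 bars.
Total: 5 + 15 + 6 = 26 bars.

26 bars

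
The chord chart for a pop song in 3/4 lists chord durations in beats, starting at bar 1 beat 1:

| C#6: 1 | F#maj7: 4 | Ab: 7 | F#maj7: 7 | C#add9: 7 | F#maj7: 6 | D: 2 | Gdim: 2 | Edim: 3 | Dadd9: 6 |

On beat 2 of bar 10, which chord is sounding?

F#maj7

Beat 2 of bar 10 is beat (10−1)×3 + 2 = 29 overall.
Running totals: C#6 ends at 1, F#maj7 ends at 5, Ab ends at 12, F#maj7 ends at 19, C#add9 ends at 26, F#maj7 ends at 32.
Beat 29 falls within F#maj7.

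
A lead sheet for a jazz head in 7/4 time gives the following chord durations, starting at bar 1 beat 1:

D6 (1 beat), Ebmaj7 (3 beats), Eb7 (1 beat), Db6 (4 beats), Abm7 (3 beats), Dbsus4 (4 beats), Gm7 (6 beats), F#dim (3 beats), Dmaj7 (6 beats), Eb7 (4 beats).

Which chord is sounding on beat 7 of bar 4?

Beat 7 of bar 4 is beat (4−1)×7 + 7 = 28 overall.
Running totals: D6 ends at 1, Ebmaj7 ends at 4, Eb7 ends at 5, Db6 ends at 9, Abm7 ends at 12, Dbsus4 ends at 16, Gm7 ends at 22, F#dim ends at 25, Dmaj7 ends at 31.
Beat 28 falls within Dmaj7.

Dmaj7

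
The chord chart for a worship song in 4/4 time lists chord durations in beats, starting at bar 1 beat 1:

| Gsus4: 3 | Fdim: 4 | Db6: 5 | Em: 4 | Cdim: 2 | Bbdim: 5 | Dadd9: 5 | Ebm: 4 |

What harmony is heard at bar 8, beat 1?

Ebm

Beat 1 of bar 8 is beat (8−1)×4 + 1 = 29 overall.
Running totals: Gsus4 ends at 3, Fdim ends at 7, Db6 ends at 12, Em ends at 16, Cdim ends at 18, Bbdim ends at 23, Dadd9 ends at 28, Ebm ends at 32.
Beat 29 falls within Ebm.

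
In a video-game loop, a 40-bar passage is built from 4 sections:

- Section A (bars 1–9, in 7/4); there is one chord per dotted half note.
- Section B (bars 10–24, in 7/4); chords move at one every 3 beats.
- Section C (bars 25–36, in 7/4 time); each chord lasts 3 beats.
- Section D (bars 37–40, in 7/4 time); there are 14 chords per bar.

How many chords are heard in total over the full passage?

A: 9·7 = 63 beats, 63/3 = 21 chords.
B: 15·7 = 105 beats, 105/3 = 35 chords.
C: 12·7 = 84 beats, 84/3 = 28 chords.
D: 4·7 = 28 beats, 28/0.5 = 56 chords.
Total: 21 + 35 + 28 + 56 = 140.

140 chords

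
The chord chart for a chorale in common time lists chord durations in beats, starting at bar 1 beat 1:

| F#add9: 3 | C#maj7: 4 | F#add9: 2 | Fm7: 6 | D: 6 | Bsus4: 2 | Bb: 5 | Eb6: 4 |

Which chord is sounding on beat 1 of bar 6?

Beat 1 of bar 6 is beat (6−1)×4 + 1 = 21 overall.
Running totals: F#add9 ends at 3, C#maj7 ends at 7, F#add9 ends at 9, Fm7 ends at 15, D ends at 21.
Beat 21 falls within D.

D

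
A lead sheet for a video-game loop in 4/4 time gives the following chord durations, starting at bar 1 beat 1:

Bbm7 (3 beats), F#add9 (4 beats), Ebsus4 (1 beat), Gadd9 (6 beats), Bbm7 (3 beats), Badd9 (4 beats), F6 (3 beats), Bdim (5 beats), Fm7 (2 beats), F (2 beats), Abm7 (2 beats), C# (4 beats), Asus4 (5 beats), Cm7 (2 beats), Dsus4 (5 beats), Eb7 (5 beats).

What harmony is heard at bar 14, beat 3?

Beat 3 of bar 14 is beat (14−1)×4 + 3 = 55 overall.
Running totals: Bbm7 ends at 3, F#add9 ends at 7, Ebsus4 ends at 8, Gadd9 ends at 14, Bbm7 ends at 17, Badd9 ends at 21, F6 ends at 24, Bdim ends at 29, Fm7 ends at 31, F ends at 33, Abm7 ends at 35, C# ends at 39, Asus4 ends at 44, Cm7 ends at 46, Dsus4 ends at 51, Eb7 ends at 56.
Beat 55 falls within Eb7.

Eb7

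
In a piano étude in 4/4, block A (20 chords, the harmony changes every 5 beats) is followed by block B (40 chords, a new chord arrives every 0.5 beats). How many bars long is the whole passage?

30 bars

A: 20 × 5 = 100 beats = 25 bars.
B: 40 × 0.5 = 20 beats = 5 bars.
Total: 25 + 5 = 30 bars.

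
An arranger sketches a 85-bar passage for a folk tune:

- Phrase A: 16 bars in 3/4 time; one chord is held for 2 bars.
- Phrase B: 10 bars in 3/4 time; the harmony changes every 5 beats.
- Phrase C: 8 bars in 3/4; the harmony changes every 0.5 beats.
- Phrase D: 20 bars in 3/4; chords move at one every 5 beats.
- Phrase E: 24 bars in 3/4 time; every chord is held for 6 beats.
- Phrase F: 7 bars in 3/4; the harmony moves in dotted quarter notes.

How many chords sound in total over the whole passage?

A has 48 beats and chords last 6 each, so 8 chords.
B has 30 beats and chords last 5 each, so 6 chords.
C has 24 beats and chords last 0.5 each, so 48 chords.
D has 60 beats and chords last 5 each, so 12 chords.
E has 72 beats and chords last 6 each, so 12 chords.
F has 21 beats and chords last 1.5 each, so 14 chords.
Total: 8 + 6 + 48 + 12 + 12 + 14 = 100.

100 chords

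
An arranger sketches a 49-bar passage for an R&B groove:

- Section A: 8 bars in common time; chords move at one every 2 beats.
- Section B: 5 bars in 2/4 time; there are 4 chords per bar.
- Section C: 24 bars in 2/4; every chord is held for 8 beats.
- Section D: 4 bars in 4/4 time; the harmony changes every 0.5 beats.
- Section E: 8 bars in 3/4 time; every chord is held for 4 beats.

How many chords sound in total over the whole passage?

80 chords

A: 8 bars × 4 beats = 32 beats; 2 beats/chord → 16 chords.
B: 5 bars × 2 beats = 10 beats; 0.5 beats/chord → 20 chords.
C: 24 bars × 2 beats = 48 beats; 8 beats/chord → 6 chords.
D: 4 bars × 4 beats = 16 beats; 0.5 beats/chord → 32 chords.
E: 8 bars × 3 beats = 24 beats; 4 beats/chord → 6 chords.
Total: 16 + 20 + 6 + 32 + 6 = 80.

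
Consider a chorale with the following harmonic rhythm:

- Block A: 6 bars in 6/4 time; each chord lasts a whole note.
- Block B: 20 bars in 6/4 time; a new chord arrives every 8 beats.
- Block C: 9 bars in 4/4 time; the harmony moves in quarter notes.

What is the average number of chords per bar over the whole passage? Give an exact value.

A: 6 × 6 = 36 beats ÷ 4 = 9 chords.
B: 20 × 6 = 120 beats ÷ 8 = 15 chords.
C: 9 × 4 = 36 beats ÷ 1 = 36 chords.
Overall: 60 chords over 35 bars → 60/35 = 12/7 chords per bar.

12/7 chords per bar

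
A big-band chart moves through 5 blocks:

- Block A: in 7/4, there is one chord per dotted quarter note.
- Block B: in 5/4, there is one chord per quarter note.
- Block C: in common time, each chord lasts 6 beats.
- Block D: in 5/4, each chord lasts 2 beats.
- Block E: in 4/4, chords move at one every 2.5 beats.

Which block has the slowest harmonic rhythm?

A: each chord is 1.5 beats in 7/4, so 14/3 per bar.
B: each chord is 1 beat in 5/4, so 5 per bar.
C: each chord is 6 beats in 4/4, so 2/3 per bar.
D: each chord is 2 beats in 5/4, so 2.5 per bar.
E: each chord is 2.5 beats in 4/4, so 1.6 per bar.
Slowest is C at 2/3 chords/bar.

Block C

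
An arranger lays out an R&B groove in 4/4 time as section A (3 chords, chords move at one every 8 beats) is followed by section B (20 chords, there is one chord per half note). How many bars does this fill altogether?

A: 3 × 8 = 24 beats = 6 bars.
B: 20 × 2 = 40 beats = 10 bars.
Total: 6 + 10 = 16 bars.

16 bars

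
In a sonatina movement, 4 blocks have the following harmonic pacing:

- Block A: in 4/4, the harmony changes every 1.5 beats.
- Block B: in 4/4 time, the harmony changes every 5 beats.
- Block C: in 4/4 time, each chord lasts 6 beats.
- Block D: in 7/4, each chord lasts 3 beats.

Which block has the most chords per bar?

A: 4/1.5 = 8/3 chords/bar.
B: 4/5 = 0.8 chords/bar.
C: 4/6 = 2/3 chords/bar.
D: 7/3 = 7/3 chords/bar.
Fastest is A at 8/3 chords/bar.

Block A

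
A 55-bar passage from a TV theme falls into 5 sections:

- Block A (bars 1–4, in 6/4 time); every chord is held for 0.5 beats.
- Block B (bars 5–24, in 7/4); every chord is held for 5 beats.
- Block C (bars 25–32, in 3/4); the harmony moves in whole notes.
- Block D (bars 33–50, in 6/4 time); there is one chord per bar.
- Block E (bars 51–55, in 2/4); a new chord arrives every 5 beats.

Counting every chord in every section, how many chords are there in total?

102 chords

A: 4·6 = 24 beats, 24/0.5 = 48 chords.
B: 20·7 = 140 beats, 140/5 = 28 chords.
C: 8·3 = 24 beats, 24/4 = 6 chords.
D: 18·6 = 108 beats, 108/6 = 18 chords.
E: 5·2 = 10 beats, 10/5 = 2 chords.
Total: 48 + 28 + 6 + 18 + 2 = 102.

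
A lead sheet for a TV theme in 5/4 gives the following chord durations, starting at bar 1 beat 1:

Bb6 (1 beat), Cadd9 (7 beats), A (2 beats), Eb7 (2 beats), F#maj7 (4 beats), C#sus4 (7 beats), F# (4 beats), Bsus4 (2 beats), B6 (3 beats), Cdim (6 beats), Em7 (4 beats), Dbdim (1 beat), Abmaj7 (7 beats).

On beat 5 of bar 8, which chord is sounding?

Em7

Beat 5 of bar 8 is beat (8−1)×5 + 5 = 40 overall.
Running totals: Bb6 ends at 1, Cadd9 ends at 8, A ends at 10, Eb7 ends at 12, F#maj7 ends at 16, C#sus4 ends at 23, F# ends at 27, Bsus4 ends at 29, B6 ends at 32, Cdim ends at 38, Em7 ends at 42.
Beat 40 falls within Em7.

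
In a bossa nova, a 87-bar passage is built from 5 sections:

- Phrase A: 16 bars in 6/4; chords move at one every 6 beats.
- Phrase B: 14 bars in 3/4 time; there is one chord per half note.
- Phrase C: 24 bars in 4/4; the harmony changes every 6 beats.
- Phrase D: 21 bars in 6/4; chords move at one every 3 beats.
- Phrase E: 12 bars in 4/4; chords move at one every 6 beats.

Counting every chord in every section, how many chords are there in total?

103 chords

A: 16·6 = 96 beats, 96/6 = 16 chords.
B: 14·3 = 42 beats, 42/2 = 21 chords.
C: 24·4 = 96 beats, 96/6 = 16 chords.
D: 21·6 = 126 beats, 126/3 = 42 chords.
E: 12·4 = 48 beats, 48/6 = 8 chords.
Total: 16 + 21 + 16 + 42 + 8 = 103.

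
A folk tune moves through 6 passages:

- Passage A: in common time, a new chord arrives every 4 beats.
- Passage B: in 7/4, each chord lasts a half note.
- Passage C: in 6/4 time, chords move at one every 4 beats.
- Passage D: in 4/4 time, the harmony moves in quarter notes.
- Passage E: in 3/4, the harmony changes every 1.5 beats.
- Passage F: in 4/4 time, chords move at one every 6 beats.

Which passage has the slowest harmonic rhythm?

Passage F

A: each chord is 4 beats in 4/4, so 1 per bar.
B: each chord is 2 beats in 7/4, so 3.5 per bar.
C: each chord is 4 beats in 6/4, so 1.5 per bar.
D: each chord is 1 beat in 4/4, so 4 per bar.
E: each chord is 1.5 beats in 3/4, so 2 per bar.
F: each chord is 6 beats in 4/4, so 2/3 per bar.
Slowest is F at 2/3 chords/bar.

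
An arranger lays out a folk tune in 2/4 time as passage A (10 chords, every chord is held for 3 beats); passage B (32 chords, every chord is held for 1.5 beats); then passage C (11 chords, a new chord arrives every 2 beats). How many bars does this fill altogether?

50 bars

A: 10 × 3 = 30 beats = 15 bars.
B: 32 × 1.5 = 48 beats = 24 bars.
C: 11 × 2 = 22 beats = 11 bars.
Total: 15 + 24 + 11 = 50 bars.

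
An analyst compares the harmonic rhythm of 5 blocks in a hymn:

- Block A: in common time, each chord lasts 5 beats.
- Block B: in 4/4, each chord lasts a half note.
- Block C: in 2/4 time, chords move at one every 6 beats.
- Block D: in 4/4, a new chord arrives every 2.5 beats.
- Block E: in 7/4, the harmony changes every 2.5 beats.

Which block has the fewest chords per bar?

Block C

A: each chord is 5 beats in 4/4, so 0.8 per bar.
B: each chord is 2 beats in 4/4, so 2 per bar.
C: each chord is 6 beats in 2/4, so 1/3 per bar.
D: each chord is 2.5 beats in 4/4, so 1.6 per bar.
E: each chord is 2.5 beats in 7/4, so 2.8 per bar.
Slowest is C at 1/3 chords/bar.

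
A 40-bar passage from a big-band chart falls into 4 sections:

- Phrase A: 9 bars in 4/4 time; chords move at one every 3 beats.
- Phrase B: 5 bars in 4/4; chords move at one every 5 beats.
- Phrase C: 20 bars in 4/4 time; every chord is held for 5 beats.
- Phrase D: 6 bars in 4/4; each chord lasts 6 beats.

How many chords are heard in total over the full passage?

36 chords

A: 9·4 = 36 beats, 36/3 = 12 chords.
B: 5·4 = 20 beats, 20/5 = 4 chords.
C: 20·4 = 80 beats, 80/5 = 16 chords.
D: 6·4 = 24 beats, 24/6 = 4 chords.
Total: 12 + 4 + 16 + 4 = 36.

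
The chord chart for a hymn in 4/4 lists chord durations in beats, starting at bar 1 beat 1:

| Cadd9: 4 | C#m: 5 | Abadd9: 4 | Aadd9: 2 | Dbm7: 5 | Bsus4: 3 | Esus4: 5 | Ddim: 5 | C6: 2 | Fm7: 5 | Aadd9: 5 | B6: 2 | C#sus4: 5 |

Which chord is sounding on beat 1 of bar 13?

Beat 1 of bar 13 is beat (13−1)×4 + 1 = 49 overall.
Running totals: Cadd9 ends at 4, C#m ends at 9, Abadd9 ends at 13, Aadd9 ends at 15, Dbm7 ends at 20, Bsus4 ends at 23, Esus4 ends at 28, Ddim ends at 33, C6 ends at 35, Fm7 ends at 40, Aadd9 ends at 45, B6 ends at 47, C#sus4 ends at 52.
Beat 49 falls within C#sus4.

C#sus4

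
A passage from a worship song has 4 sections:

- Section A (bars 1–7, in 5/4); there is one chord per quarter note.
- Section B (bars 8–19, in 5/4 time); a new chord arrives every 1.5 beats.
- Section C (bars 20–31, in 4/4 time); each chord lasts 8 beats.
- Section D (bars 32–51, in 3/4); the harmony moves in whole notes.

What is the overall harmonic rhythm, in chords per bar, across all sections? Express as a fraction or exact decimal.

32/17 chords per bar

A: 7 × 5 = 35 beats ÷ 1 = 35 chords.
B: 12 × 5 = 60 beats ÷ 1.5 = 40 chords.
C: 12 × 4 = 48 beats ÷ 8 = 6 chords.
D: 20 × 3 = 60 beats ÷ 4 = 15 chords.
Overall: 96 chords over 51 bars → 96/51 = 32/17 chords per bar.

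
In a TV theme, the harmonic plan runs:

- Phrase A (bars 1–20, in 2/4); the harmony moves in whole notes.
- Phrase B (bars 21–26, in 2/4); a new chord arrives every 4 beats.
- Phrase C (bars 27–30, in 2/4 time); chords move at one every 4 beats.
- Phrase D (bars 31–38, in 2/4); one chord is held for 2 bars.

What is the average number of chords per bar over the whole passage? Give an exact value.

0.5 chords per bar

A: 20 bars of 2 beats is 40 beats; at 4 beats each that's 10 chords.
B: 6 bars of 2 beats is 12 beats; at 4 beats each that's 3 chords.
C: 4 bars of 2 beats is 8 beats; at 4 beats each that's 2 chords.
D: 8 bars of 2 beats is 16 beats; at 4 beats each that's 4 chords.
Overall: 19 chords over 38 bars → 19/38 = 0.5 chords per bar.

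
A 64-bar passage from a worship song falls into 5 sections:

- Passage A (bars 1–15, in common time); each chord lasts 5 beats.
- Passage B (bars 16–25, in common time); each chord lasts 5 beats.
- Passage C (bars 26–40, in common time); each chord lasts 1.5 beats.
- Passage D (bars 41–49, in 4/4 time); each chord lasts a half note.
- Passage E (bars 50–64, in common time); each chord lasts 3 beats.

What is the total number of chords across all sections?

A: 15 bars × 4 beats = 60 beats; 5 beats/chord → 12 chords.
B: 10 bars × 4 beats = 40 beats; 5 beats/chord → 8 chords.
C: 15 bars × 4 beats = 60 beats; 1.5 beats/chord → 40 chords.
D: 9 bars × 4 beats = 36 beats; 2 beats/chord → 18 chords.
E: 15 bars × 4 beats = 60 beats; 3 beats/chord → 20 chords.
Total: 12 + 8 + 40 + 18 + 20 = 98.

98 chords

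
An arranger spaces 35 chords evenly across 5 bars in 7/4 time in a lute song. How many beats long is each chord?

1 beat

5 bars × 7 beats/bar = 35 beats total.
35 beats ÷ 35 chords = 1 beats per chord.
(That is a quarter note.)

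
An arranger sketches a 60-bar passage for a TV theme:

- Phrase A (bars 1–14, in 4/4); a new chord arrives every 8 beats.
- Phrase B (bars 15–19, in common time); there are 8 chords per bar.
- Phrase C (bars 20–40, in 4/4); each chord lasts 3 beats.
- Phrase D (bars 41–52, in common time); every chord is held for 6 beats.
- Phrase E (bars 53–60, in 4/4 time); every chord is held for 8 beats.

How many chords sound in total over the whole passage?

A: 14 bars × 4 beats = 56 beats; 8 beats/chord → 7 chords.
B: 5 bars × 4 beats = 20 beats; 0.5 beats/chord → 40 chords.
C: 21 bars × 4 beats = 84 beats; 3 beats/chord → 28 chords.
D: 12 bars × 4 beats = 48 beats; 6 beats/chord → 8 chords.
E: 8 bars × 4 beats = 32 beats; 8 beats/chord → 4 chords.
Total: 7 + 40 + 28 + 8 + 4 = 87.

87 chords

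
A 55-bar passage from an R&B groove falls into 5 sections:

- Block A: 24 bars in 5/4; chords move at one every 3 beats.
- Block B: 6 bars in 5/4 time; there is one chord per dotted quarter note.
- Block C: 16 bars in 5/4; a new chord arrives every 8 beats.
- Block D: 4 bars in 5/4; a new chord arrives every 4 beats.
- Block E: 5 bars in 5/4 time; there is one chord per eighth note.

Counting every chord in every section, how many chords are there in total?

A: 24·5 = 120 beats, 120/3 = 40 chords.
B: 6·5 = 30 beats, 30/1.5 = 20 chords.
C: 16·5 = 80 beats, 80/8 = 10 chords.
D: 4·5 = 20 beats, 20/4 = 5 chords.
E: 5·5 = 25 beats, 25/0.5 = 50 chords.
Total: 40 + 20 + 10 + 5 + 50 = 125.

125 chords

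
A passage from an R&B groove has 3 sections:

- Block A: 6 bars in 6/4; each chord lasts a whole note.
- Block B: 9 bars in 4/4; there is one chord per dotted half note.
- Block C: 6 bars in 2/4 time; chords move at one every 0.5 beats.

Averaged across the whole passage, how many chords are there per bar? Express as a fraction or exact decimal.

A: 6 bars of 6 beats is 36 beats; at 4 beats each that's 9 chords.
B: 9 bars of 4 beats is 36 beats; at 3 beats each that's 12 chords.
C: 6 bars of 2 beats is 12 beats; at 0.5 beats each that's 24 chords.
Overall: 45 chords over 21 bars → 45/21 = 15/7 chords per bar.

15/7 chords per bar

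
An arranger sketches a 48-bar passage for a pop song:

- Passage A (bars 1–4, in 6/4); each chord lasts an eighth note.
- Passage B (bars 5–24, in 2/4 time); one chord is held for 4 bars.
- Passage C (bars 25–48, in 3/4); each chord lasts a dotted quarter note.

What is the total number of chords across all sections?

101 chords

A: 4 bars × 6 beats = 24 beats; 0.5 beats/chord → 48 chords.
B: 20 bars × 2 beats = 40 beats; 8 beats/chord → 5 chords.
C: 24 bars × 3 beats = 72 beats; 1.5 beats/chord → 48 chords.
Total: 48 + 5 + 48 = 101.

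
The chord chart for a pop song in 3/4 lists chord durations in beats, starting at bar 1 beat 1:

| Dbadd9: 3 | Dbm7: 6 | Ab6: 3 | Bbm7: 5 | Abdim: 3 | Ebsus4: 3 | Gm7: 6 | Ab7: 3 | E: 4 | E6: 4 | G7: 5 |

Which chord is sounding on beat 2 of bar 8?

Beat 2 of bar 8 is beat (8−1)×3 + 2 = 23 overall.
Running totals: Dbadd9 ends at 3, Dbm7 ends at 9, Ab6 ends at 12, Bbm7 ends at 17, Abdim ends at 20, Ebsus4 ends at 23.
Beat 23 falls within Ebsus4.

Ebsus4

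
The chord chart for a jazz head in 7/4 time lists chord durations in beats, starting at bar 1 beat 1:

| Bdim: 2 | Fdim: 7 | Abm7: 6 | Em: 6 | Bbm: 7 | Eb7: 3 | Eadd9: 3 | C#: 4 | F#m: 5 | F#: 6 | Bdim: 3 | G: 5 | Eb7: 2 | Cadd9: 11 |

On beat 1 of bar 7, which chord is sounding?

Beat 1 of bar 7 is beat (7−1)×7 + 1 = 43 overall.
Running totals: Bdim ends at 2, Fdim ends at 9, Abm7 ends at 15, Em ends at 21, Bbm ends at 28, Eb7 ends at 31, Eadd9 ends at 34, C# ends at 38, F#m ends at 43.
Beat 43 falls within F#m.

F#m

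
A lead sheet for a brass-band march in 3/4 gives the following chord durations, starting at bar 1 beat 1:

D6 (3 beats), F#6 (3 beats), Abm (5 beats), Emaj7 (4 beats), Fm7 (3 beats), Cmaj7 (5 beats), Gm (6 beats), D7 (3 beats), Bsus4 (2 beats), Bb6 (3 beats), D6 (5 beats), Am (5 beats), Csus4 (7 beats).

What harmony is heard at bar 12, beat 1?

Bsus4

Beat 1 of bar 12 is beat (12−1)×3 + 1 = 34 overall.
Running totals: D6 ends at 3, F#6 ends at 6, Abm ends at 11, Emaj7 ends at 15, Fm7 ends at 18, Cmaj7 ends at 23, Gm ends at 29, D7 ends at 32, Bsus4 ends at 34.
Beat 34 falls within Bsus4.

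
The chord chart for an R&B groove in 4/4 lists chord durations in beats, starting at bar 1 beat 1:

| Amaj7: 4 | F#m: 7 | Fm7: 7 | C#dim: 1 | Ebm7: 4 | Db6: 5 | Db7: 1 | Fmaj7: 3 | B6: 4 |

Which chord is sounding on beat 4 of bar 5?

Beat 4 of bar 5 is beat (5−1)×4 + 4 = 20 overall.
Running totals: Amaj7 ends at 4, F#m ends at 11, Fm7 ends at 18, C#dim ends at 19, Ebm7 ends at 23.
Beat 20 falls within Ebm7.

Ebm7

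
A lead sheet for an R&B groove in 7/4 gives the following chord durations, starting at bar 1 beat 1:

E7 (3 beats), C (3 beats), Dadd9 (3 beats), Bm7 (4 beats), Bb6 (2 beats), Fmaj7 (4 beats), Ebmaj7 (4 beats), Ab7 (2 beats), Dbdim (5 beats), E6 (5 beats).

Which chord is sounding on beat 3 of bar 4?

Ab7

Beat 3 of bar 4 is beat (4−1)×7 + 3 = 24 overall.
Running totals: E7 ends at 3, C ends at 6, Dadd9 ends at 9, Bm7 ends at 13, Bb6 ends at 15, Fmaj7 ends at 19, Ebmaj7 ends at 23, Ab7 ends at 25.
Beat 24 falls within Ab7.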